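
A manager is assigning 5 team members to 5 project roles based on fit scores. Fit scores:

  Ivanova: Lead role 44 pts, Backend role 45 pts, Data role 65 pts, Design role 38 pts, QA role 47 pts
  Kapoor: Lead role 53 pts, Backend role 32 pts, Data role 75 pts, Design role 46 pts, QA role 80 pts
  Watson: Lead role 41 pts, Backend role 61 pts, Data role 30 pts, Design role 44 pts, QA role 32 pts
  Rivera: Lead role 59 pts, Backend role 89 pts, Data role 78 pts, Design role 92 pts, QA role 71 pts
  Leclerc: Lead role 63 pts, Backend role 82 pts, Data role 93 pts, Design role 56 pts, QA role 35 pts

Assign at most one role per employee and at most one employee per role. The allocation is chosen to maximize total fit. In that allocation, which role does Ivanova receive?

Treat this as an assignment problem: match each employee to one role.
Optimal: Ivanova→Lead role (44 pts), Kapoor→QA role (80 pts), Watson→Backend role (61 pts), Rivera→Design role (92 pts), Leclerc→Data role (93 pts) — total 44+80+61+92+93 = 370 pts.
Row-greedy (each employee in turn takes its best remaining role) gives 361 pts, worse by 9.
Checked against all permutations: 370 pts is optimal.
Ivanova's own top role is Data role (65 pts), but forcing Ivanova→Data role and reassigning the rest optimally gives only 361 pts — worse by 9.

Ivanova receives Lead role.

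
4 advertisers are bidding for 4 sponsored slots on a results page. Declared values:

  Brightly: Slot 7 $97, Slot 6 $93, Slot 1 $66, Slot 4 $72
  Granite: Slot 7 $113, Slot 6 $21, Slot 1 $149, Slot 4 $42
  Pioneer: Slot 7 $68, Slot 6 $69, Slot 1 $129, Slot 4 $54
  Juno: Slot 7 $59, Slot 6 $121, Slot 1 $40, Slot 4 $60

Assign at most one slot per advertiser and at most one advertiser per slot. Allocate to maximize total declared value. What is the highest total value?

Maximum total: $435

Optimal: Brightly→Slot 4 ($72), Granite→Slot 7 ($113), Pioneer→Slot 1 ($129), Juno→Slot 6 ($121) — total 72+113+129+121 = $435.
Row-greedy (each advertiser in turn takes its best remaining slot) gives $375, worse by 60.
Next-best assignment: Brightly→Slot 7, Granite→Slot 1, Pioneer→Slot 4, Juno→Slot 6 = $421.
No other one-to-one assignment exceeds $435.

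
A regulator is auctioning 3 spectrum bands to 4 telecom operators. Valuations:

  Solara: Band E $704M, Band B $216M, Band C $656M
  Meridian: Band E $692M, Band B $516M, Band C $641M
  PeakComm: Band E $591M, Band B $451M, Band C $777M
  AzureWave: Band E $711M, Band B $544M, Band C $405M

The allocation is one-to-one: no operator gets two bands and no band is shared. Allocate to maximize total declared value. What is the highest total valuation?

Maximum total: $2025M

Optimal: Solara→Band E ($704M), AzureWave→Band B ($544M), PeakComm→Band C ($777M) — total 704+544+777 = $2025M.
Column-greedy (each band in turn goes to its best remaining operator) gives $2004M, worse by 21.
Next-best assignment: Meridian→Band E, AzureWave→Band B, PeakComm→Band C = $2013M.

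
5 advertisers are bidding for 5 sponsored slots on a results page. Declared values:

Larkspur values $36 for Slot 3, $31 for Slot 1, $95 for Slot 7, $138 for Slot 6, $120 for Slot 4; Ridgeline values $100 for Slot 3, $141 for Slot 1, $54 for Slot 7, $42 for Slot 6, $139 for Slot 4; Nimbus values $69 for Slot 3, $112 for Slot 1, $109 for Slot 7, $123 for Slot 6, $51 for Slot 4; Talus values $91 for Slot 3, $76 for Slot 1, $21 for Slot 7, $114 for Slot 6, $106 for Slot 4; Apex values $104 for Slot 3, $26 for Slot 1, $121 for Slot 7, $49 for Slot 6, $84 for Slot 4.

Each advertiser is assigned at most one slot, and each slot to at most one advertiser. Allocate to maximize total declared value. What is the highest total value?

This is the linear assignment problem.
Optimal: Larkspur→Slot 6 ($138), Ridgeline→Slot 4 ($139), Nimbus→Slot 1 ($112), Talus→Slot 3 ($91), Apex→Slot 7 ($121) — total 138+139+112+91+121 = $601.
Max-entry greedy (repeatedly take the single best remaining cell) gives $575, worse by 26.
Next-best assignment: Larkspur→Slot 6, Ridgeline→Slot 1, Nimbus→Slot 7, Talus→Slot 4, Apex→Slot 3 = $598.
Swapping Larkspur↔Apex (Larkspur→Slot 7 $95, Apex→Slot 6 $49) loses 115.
Checked against all permutations: $601 is optimal.

Max total: $601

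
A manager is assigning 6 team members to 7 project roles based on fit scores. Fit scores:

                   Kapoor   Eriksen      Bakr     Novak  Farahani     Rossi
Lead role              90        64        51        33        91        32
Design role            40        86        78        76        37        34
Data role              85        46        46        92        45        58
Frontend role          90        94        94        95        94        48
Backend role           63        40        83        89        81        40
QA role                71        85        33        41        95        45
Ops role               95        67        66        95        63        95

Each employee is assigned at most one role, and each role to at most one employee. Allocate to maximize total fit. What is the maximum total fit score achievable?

Max total: 552 pts

This is the linear assignment problem.
Optimal: Kapoor→Lead role (90 pts), Eriksen→Design role (86 pts), Bakr→Frontend role (94 pts), Novak→Data role (92 pts), Farahani→QA role (95 pts), Rossi→Ops role (95 pts) — total 90+86+94+92+95+95 = 552 pts.
Row-greedy (each employee in turn takes its best remaining role) gives 493 pts, worse by 59.
Next-best assignment: Kapoor→Lead role, Eriksen→Design role, Bakr→Frontend role, Novak→Backend role, Farahani→QA role, Rossi→Ops role = 549 pts.
No other one-to-one assignment exceeds 552 pts.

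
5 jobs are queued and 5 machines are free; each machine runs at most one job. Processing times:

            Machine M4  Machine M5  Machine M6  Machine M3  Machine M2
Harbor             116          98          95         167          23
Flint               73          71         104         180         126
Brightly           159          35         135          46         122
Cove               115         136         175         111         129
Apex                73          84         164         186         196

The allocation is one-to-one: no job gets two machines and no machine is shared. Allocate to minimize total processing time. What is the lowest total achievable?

Min total: 346 min

Optimal: Harbor→Machine M2 (23 min), Flint→Machine M6 (104 min), Brightly→Machine M5 (35 min), Cove→Machine M3 (111 min), Apex→Machine M4 (73 min) — total 23+104+35+111+73 = 346 min.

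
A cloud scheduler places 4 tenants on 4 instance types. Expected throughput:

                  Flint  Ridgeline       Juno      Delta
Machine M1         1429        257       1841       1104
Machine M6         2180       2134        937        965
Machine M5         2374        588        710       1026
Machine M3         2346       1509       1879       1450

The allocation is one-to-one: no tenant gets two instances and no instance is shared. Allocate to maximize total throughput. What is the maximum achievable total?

Maximum total: 7799 ops/s

Optimal: Flint→Machine M5 (2374 ops/s), Ridgeline→Machine M6 (2134 ops/s), Juno→Machine M1 (1841 ops/s), Delta→Machine M3 (1450 ops/s) — total 2374+2134+1841+1450 = 7799 ops/s.
Row-greedy (each tenant in turn takes its best remaining instance) gives 7491 ops/s, worse by 308.
Next-best assignment: Flint→Machine M5, Ridgeline→Machine M6, Juno→Machine M3, Delta→Machine M1 = 7491 ops/s.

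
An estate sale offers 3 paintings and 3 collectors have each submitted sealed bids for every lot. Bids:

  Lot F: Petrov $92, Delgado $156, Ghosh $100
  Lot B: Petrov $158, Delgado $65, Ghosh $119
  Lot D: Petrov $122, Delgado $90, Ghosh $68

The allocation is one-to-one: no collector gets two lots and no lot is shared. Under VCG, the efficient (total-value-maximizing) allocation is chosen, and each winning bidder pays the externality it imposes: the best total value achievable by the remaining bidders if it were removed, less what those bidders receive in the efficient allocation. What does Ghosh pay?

Ghosh pays $36.

Efficient allocation: Petrov→Lot D ($122), Delgado→Lot F ($156), Ghosh→Lot B ($119); total welfare W = $397.
Ghosh receives Lot B at value $119, so the others get W − 119 = $278.
Without Ghosh: best allocation of the remaining 2 bidders over all 3 lots is Petrov→Lot B ($158), Delgado→Lot F ($156), total $314.
VCG payment = (others' best without Ghosh) − (others' welfare with Ghosh) = 314 − 278 = $36.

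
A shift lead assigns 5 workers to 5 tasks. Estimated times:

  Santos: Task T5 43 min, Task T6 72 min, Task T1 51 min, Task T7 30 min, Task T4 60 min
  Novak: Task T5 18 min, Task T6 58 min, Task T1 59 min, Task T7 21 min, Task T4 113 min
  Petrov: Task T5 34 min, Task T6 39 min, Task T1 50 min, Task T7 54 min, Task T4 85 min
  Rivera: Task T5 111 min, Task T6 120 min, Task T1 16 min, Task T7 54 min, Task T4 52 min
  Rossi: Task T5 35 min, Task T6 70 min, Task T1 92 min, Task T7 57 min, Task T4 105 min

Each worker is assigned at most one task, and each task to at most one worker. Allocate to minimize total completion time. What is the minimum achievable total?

Optimal: Santos→Task T4 (60 min), Novak→Task T7 (21 min), Petrov→Task T6 (39 min), Rivera→Task T1 (16 min), Rossi→Task T5 (35 min) — total 60+21+39+16+35 = 171 min.
Row-greedy (each worker in turn takes its cheapest remaining task) gives 208 min, worse by 37.

Minimum total: 171 min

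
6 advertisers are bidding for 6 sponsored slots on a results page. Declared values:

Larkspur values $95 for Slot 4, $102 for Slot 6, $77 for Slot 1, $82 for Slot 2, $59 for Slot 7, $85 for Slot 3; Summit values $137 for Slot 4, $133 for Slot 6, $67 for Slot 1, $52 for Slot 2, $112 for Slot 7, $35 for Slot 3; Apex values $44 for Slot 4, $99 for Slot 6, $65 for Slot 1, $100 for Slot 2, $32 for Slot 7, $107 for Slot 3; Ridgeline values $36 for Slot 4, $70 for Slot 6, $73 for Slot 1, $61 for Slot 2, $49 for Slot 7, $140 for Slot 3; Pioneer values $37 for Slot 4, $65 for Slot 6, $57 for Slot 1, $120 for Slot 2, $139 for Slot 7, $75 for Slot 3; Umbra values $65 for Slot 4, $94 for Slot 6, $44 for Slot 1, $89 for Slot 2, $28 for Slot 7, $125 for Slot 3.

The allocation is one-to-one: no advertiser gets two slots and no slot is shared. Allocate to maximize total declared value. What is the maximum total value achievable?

Max total: $687

Optimal: Larkspur→Slot 1 ($77), Summit→Slot 4 ($137), Apex→Slot 2 ($100), Ridgeline→Slot 3 ($140), Pioneer→Slot 7 ($139), Umbra→Slot 6 ($94) — total 77+137+100+140+139+94 = $687.
Max-entry greedy (repeatedly take the single best remaining cell) gives $662, worse by 25.
Swapping Ridgeline↔Apex (Ridgeline→Slot 2 $61, Apex→Slot 3 $107) loses 72.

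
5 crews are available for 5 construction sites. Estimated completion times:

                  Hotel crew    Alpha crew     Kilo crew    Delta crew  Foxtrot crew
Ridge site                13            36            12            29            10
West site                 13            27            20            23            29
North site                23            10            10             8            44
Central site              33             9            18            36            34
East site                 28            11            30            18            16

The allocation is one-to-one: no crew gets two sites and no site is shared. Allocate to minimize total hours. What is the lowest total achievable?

Min total: 58 hours

Optimal: Hotel crew→West site (13 hours), Alpha crew→Central site (9 hours), Kilo crew→Ridge site (12 hours), Delta crew→North site (8 hours), Foxtrot crew→East site (16 hours) — total 13+9+12+8+16 = 58 hours.
Row-greedy (each crew in turn takes its cheapest remaining site) gives 79 hours, worse by 21.
Next-best assignment: Hotel crew→West site, Alpha crew→Central site, Kilo crew→North site, Delta crew→East site, Foxtrot crew→Ridge site = 60 hours.
Swapping Hotel crew↔Alpha crew (Hotel crew→Central site 33 hours, Alpha crew→West site 27 hours) adds 38.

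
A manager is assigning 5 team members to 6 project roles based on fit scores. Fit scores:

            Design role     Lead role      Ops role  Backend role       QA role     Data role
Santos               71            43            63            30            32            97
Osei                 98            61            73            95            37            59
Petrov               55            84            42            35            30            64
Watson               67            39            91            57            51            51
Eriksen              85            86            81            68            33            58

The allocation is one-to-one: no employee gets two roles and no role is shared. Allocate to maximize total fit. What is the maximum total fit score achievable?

Max total: 452 pts

Optimal: Santos→Data role (97 pts), Osei→Backend role (95 pts), Petrov→Lead role (84 pts), Watson→Ops role (91 pts), Eriksen→Design role (85 pts) — total 97+95+84+91+85 = 452 pts.
Row-greedy (each employee in turn takes its best remaining role) gives 438 pts, worse by 14.
Swapping Santos↔Watson (Santos→Ops role 63 pts, Watson→Data role 51 pts) loses 74.
No other one-to-one assignment exceeds 452 pts.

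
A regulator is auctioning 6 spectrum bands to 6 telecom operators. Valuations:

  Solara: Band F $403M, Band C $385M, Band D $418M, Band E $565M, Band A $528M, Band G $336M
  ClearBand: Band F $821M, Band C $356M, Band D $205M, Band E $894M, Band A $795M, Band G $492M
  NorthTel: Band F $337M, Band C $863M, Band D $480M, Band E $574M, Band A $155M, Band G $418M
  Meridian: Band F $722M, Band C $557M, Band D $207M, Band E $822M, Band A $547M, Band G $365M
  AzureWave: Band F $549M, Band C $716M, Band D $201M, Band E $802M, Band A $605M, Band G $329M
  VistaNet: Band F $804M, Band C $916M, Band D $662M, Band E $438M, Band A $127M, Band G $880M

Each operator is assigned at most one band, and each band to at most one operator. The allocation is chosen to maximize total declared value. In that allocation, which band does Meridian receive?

Meridian receives Band F.

Optimal: Solara→Band D ($418M), ClearBand→Band A ($795M), NorthTel→Band C ($863M), Meridian→Band F ($722M), AzureWave→Band E ($802M), VistaNet→Band G ($880M) — total 418+795+863+722+802+880 = $4480M.
Max-entry greedy (repeatedly take the single best remaining cell) gives $3953M, worse by 527.
Checked against all permutations: $4480M is optimal.
Meridian's own top band is Band E ($822M), but forcing Meridian→Band E and reassigning the rest optimally gives only $4409M — worse by 71.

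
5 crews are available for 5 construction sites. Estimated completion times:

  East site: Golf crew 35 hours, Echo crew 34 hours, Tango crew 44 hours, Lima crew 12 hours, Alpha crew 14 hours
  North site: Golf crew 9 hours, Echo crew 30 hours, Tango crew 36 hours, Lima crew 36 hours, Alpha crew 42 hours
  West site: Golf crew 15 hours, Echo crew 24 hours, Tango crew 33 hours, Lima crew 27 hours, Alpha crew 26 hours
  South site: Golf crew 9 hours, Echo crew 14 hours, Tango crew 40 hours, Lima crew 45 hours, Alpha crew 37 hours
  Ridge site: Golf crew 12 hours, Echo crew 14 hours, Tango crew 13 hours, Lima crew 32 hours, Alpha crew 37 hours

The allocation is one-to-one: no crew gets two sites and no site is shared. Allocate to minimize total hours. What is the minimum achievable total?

Optimal: Golf crew→North site (9 hours), Echo crew→South site (14 hours), Tango crew→Ridge site (13 hours), Lima crew→East site (12 hours), Alpha crew→West site (26 hours) — total 9+14+13+12+26 = 74 hours.
Column-greedy (each site in turn goes to its cheapest remaining crew) gives 95 hours, worse by 21.

Minimum total: 74 hours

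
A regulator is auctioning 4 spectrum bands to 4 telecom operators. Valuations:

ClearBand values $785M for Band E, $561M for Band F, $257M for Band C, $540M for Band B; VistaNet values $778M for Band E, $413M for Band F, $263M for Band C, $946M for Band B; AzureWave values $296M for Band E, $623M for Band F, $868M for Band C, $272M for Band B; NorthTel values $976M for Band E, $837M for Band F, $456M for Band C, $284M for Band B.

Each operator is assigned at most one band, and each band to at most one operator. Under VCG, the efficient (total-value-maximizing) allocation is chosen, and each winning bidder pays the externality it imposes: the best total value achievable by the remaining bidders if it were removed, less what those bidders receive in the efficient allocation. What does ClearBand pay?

ClearBand pays $139M.

Efficient allocation: ClearBand→Band E ($785M), VistaNet→Band B ($946M), AzureWave→Band C ($868M), NorthTel→Band F ($837M); total welfare W = $3436M.
ClearBand receives Band E at value $785M, so the others get W − 785 = $2651M.
Without ClearBand: best allocation of the remaining 3 bidders over all 4 bands is VistaNet→Band B ($946M), AzureWave→Band C ($868M), NorthTel→Band E ($976M), total $2790M.
VCG payment = (others' best without ClearBand) − (others' welfare with ClearBand) = 2790 − 2651 = $139M.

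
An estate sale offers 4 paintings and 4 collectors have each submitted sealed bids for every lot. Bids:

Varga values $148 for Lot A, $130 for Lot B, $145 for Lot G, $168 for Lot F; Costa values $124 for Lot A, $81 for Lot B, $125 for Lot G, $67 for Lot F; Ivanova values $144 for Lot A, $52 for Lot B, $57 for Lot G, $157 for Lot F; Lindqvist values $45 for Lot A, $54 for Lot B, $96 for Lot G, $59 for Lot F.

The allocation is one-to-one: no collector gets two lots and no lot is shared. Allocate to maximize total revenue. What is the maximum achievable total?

Maximum total: $507

Treat this as an assignment problem: match each collector to one lot.
Optimal: Varga→Lot B ($130), Costa→Lot A ($124), Ivanova→Lot F ($157), Lindqvist→Lot G ($96) — total 130+124+157+96 = $507.
Column-greedy (each lot in turn goes to its best remaining collector) gives $482, worse by 25.
Next-best assignment: Varga→Lot F, Costa→Lot G, Ivanova→Lot A, Lindqvist→Lot B = $491.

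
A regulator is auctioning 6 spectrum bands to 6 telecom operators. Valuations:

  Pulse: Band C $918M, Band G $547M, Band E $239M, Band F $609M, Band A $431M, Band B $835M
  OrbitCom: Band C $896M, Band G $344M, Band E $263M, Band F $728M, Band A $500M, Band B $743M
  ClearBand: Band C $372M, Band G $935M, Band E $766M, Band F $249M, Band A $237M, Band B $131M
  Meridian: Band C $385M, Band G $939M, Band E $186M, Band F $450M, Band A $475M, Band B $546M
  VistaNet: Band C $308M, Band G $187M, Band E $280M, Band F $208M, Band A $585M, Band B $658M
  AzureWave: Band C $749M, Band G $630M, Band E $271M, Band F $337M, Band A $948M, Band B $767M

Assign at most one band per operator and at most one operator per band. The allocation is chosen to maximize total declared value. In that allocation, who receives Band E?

ClearBand receives Band E.

Treat this as an assignment problem: match each operator to one band.
Optimal: Pulse→Band C ($918M), OrbitCom→Band F ($728M), ClearBand→Band E ($766M), Meridian→Band G ($939M), VistaNet→Band B ($658M), AzureWave→Band A ($948M) — total 918+728+766+939+658+948 = $4957M.
Max-entry greedy (repeatedly take the single best remaining cell) gives $4522M, worse by 435.
Checked against all permutations: $4957M is optimal.
ClearBand's own top band is Band G ($935M), but forcing ClearBand→Band G and reassigning the rest optimally gives only $4373M — worse by 584.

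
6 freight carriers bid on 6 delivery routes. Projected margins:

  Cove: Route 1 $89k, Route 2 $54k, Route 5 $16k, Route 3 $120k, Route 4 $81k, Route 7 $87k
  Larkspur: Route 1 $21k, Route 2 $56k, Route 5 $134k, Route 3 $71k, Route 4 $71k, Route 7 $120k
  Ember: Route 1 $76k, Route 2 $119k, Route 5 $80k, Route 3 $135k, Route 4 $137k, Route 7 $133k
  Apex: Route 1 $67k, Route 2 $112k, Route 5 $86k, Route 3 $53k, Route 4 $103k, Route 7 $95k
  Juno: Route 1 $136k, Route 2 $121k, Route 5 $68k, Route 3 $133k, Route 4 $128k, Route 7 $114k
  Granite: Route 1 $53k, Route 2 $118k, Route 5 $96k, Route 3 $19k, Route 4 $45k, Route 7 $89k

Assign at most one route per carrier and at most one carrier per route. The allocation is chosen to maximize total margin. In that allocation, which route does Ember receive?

This is the linear assignment problem.
Optimal: Cove→Route 3 ($120k), Larkspur→Route 5 ($134k), Ember→Route 7 ($133k), Apex→Route 4 ($103k), Juno→Route 1 ($136k), Granite→Route 2 ($118k) — total 120+134+133+103+136+118 = $744k.
Row-greedy (each carrier in turn takes its best remaining route) gives $728k, worse by 16.
Swapping Granite↔Larkspur (Granite→Route 5 $96k, Larkspur→Route 2 $56k) loses 100.
Ember's own top route is Route 4 ($137k), but forcing Ember→Route 4 and reassigning the rest optimally gives only $740k — worse by 4.

Ember receives Route 7.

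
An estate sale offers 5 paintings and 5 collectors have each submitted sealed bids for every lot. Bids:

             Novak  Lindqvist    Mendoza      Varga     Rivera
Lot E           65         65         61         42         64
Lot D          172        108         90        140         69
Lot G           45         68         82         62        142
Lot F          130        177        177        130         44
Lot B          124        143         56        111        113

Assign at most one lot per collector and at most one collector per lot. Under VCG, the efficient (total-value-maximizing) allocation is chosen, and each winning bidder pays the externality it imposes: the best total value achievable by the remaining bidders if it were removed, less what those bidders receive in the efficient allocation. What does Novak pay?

Efficient allocation: Novak→Lot D ($172), Lindqvist→Lot B ($143), Mendoza→Lot F ($177), Varga→Lot E ($42), Rivera→Lot G ($142); total welfare W = $676.
Novak receives Lot D at value $172, so the others get W − 172 = $504.
Without Novak: best allocation of the remaining 4 bidders over all 5 lots is Lindqvist→Lot B ($143), Mendoza→Lot F ($177), Varga→Lot D ($140), Rivera→Lot G ($142), total $602.
VCG payment = (others' best without Novak) − (others' welfare with Novak) = 602 − 504 = $98.

Novak pays $98.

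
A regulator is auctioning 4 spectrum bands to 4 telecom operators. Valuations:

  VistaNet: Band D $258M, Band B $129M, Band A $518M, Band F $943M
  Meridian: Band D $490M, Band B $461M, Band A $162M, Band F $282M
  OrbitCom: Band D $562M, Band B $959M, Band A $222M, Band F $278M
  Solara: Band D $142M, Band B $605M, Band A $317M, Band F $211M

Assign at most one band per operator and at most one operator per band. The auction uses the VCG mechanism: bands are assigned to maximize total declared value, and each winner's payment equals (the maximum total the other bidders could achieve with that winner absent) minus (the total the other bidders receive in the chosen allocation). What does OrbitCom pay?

Efficient allocation: VistaNet→Band F ($943M), Meridian→Band D ($490M), OrbitCom→Band B ($959M), Solara→Band A ($317M); total welfare W = $2709M.
OrbitCom receives Band B at value $959M, so the others get W − 959 = $1750M.
Without OrbitCom: best allocation of the remaining 3 bidders over all 4 bands is VistaNet→Band F ($943M), Meridian→Band D ($490M), Solara→Band B ($605M), total $2038M.
VCG payment = (others' best without OrbitCom) − (others' welfare with OrbitCom) = 2038 − 1750 = $288M.

OrbitCom pays $288M.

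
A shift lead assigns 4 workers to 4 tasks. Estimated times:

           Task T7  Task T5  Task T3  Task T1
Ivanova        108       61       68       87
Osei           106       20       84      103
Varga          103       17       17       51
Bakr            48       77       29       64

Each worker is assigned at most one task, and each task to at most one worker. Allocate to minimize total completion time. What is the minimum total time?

This is a one-to-one assignment (minimum-cost bipartite matching).
Optimal: Ivanova→Task T1 (87 min), Osei→Task T5 (20 min), Varga→Task T3 (17 min), Bakr→Task T7 (48 min) — total 87+20+17+48 = 172 min.
Row-greedy (each worker in turn takes its cheapest remaining task) gives 244 min, worse by 72.
Swapping Bakr↔Osei (Bakr→Task T5 77 min, Osei→Task T7 106 min) adds 115.
No other one-to-one assignment undercuts 172 min.

Minimum total: 172 min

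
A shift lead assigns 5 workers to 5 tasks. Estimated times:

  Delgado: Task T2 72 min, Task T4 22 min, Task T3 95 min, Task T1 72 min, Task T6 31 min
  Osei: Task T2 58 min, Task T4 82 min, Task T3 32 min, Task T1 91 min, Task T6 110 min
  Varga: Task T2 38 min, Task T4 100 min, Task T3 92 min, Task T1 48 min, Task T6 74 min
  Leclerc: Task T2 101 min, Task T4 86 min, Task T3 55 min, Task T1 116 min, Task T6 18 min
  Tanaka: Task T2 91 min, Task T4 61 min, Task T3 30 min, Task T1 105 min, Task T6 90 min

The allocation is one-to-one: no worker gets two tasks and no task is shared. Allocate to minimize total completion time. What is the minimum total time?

Treat this as an assignment problem: match each worker to one task.
Optimal: Delgado→Task T4 (22 min), Osei→Task T2 (58 min), Varga→Task T1 (48 min), Leclerc→Task T6 (18 min), Tanaka→Task T3 (30 min) — total 22+58+48+18+30 = 176 min.
Every other assignment is strictly worse.

Min total: 176 min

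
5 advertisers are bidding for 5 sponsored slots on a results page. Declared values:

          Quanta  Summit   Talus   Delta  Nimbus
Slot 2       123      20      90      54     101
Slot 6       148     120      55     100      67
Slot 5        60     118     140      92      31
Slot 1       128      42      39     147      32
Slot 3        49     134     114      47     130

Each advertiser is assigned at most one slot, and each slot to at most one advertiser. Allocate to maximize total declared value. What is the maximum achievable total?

Max total: $670

Optimal: Quanta→Slot 6 ($148), Summit→Slot 3 ($134), Talus→Slot 5 ($140), Delta→Slot 1 ($147), Nimbus→Slot 2 ($101) — total 148+134+140+147+101 = $670.
Column-greedy (each slot in turn goes to its best remaining advertiser) gives $660, worse by 10.
Checked against all permutations: $670 is optimal.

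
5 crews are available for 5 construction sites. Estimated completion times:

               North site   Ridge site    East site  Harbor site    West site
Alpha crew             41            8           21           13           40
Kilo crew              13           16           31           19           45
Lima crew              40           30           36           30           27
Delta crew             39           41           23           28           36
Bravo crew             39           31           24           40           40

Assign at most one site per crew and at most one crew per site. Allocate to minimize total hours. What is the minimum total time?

Optimal: Alpha crew→Ridge site (8 hours), Kilo crew→North site (13 hours), Lima crew→West site (27 hours), Delta crew→Harbor site (28 hours), Bravo crew→East site (24 hours) — total 8+13+27+28+24 = 100 hours.
Column-greedy (each site in turn goes to its cheapest remaining crew) gives 114 hours, worse by 14.
Next-best assignment: Alpha crew→Harbor site, Kilo crew→North site, Lima crew→West site, Delta crew→East site, Bravo crew→Ridge site = 107 hours.
Checked against all permutations: 100 hours is optimal.

Minimum total: 100 hours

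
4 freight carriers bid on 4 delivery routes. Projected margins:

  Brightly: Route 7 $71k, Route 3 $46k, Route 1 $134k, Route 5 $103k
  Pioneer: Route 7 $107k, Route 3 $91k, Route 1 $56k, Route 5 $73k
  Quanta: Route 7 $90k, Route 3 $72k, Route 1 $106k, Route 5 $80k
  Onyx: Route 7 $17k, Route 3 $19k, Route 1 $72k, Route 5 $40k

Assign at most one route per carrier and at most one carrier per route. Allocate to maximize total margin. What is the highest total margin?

Optimal: Brightly→Route 5 ($103k), Pioneer→Route 3 ($91k), Quanta→Route 7 ($90k), Onyx→Route 1 ($72k) — total 103+91+90+72 = $356k.
Row-greedy (each carrier in turn takes its best remaining route) gives $340k, worse by 16.
No other one-to-one assignment exceeds $356k.

Maximum total: $356k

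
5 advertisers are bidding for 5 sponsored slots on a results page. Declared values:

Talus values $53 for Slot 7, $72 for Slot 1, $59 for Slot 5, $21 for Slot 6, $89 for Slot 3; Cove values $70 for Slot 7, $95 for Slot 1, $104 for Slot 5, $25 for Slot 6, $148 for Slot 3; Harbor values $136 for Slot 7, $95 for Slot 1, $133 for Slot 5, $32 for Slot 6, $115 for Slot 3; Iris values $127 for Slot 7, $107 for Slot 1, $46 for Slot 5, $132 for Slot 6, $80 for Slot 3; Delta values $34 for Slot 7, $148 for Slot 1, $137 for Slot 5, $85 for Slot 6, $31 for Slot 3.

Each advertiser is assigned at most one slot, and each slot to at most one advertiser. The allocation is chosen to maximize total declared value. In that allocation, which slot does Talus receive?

Treat this as an assignment problem: match each advertiser to one slot.
Optimal: Talus→Slot 1 ($72), Cove→Slot 3 ($148), Harbor→Slot 7 ($136), Iris→Slot 6 ($132), Delta→Slot 5 ($137) — total 72+148+136+132+137 = $625.
Swapping Talus↔Iris (Talus→Slot 6 $21, Iris→Slot 1 $107) loses 76.
Talus's own top slot is Slot 3 ($89), but forcing Talus→Slot 3 and reassigning the rest optimally gives only $609 — worse by 16.

Talus receives Slot 1.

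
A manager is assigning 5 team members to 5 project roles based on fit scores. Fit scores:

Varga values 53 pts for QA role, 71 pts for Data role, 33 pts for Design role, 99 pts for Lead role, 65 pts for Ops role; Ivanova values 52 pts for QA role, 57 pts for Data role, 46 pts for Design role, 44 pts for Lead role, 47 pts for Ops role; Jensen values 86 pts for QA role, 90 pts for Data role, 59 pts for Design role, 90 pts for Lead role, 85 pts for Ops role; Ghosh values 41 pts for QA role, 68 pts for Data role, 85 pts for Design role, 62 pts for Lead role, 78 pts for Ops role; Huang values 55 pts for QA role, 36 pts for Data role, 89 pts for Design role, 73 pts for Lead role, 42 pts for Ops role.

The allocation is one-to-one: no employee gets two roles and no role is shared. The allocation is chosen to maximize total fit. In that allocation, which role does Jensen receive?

Jensen receives QA role.

Optimal: Varga→Lead role (99 pts), Ivanova→Data role (57 pts), Jensen→QA role (86 pts), Ghosh→Ops role (78 pts), Huang→Design role (89 pts) — total 99+57+86+78+89 = 409 pts.
Row-greedy (each employee in turn takes its best remaining role) gives 369 pts, worse by 40.
Next-best assignment: Varga→Lead role, Ivanova→QA role, Jensen→Data role, Ghosh→Ops role, Huang→Design role = 408 pts.
Swapping Varga↔Ghosh (Varga→Ops role 65 pts, Ghosh→Lead role 62 pts) loses 50.
Jensen's own top role is Data role (90 pts), but forcing Jensen→Data role and reassigning the rest optimally gives only 408 pts — worse by 1.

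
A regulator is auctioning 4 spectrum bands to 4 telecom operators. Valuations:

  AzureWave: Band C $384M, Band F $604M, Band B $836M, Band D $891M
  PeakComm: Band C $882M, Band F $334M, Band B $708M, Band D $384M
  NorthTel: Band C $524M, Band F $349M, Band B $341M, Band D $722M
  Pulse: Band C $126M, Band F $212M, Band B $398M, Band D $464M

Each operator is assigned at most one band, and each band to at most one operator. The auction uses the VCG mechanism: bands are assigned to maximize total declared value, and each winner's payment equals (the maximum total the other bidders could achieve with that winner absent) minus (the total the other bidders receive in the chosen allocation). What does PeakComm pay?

PeakComm pays $54M.

Efficient allocation: AzureWave→Band B ($836M), PeakComm→Band C ($882M), NorthTel→Band D ($722M), Pulse→Band F ($212M); total welfare W = $2652M.
PeakComm receives Band C at value $882M, so the others get W − 882 = $1770M.
Without PeakComm: best allocation of the remaining 3 bidders over all 4 bands is AzureWave→Band B ($836M), NorthTel→Band C ($524M), Pulse→Band D ($464M), total $1824M.
VCG payment = (others' best without PeakComm) − (others' welfare with PeakComm) = 1824 − 1770 = $54M.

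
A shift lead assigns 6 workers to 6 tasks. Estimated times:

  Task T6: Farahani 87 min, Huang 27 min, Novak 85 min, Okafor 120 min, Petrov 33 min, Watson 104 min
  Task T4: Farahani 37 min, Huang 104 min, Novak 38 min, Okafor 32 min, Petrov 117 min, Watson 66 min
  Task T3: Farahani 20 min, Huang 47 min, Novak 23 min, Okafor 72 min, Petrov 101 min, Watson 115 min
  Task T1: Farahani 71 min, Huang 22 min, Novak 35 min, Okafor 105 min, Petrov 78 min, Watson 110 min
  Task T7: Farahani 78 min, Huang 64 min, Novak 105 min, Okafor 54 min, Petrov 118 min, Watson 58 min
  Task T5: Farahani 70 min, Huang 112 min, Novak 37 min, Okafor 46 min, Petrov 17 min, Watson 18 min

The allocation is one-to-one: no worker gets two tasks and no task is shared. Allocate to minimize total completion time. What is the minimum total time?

This is a one-to-one assignment (minimum-cost bipartite matching).
Optimal: Farahani→Task T3 (20 min), Huang→Task T1 (22 min), Novak→Task T4 (38 min), Okafor→Task T7 (54 min), Petrov→Task T6 (33 min), Watson→Task T5 (18 min) — total 20+22+38+54+33+18 = 185 min.
Min-entry greedy (repeatedly take the single cheapest remaining cell) gives 234 min, worse by 49.

Minimum total: 185 min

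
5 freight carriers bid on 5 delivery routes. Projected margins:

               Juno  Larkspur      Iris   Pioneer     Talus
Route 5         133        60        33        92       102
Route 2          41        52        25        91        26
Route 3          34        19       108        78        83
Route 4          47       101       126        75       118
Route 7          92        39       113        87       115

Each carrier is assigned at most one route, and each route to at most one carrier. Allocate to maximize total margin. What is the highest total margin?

Max total: $548k

Optimal: Juno→Route 5 ($133k), Larkspur→Route 4 ($101k), Iris→Route 3 ($108k), Pioneer→Route 2 ($91k), Talus→Route 7 ($115k) — total 133+101+108+91+115 = $548k.
Column-greedy (each route in turn goes to its best remaining carrier) gives $489k, worse by 59.
Swapping Larkspur↔Pioneer (Larkspur→Route 2 $52k, Pioneer→Route 4 $75k) loses 65.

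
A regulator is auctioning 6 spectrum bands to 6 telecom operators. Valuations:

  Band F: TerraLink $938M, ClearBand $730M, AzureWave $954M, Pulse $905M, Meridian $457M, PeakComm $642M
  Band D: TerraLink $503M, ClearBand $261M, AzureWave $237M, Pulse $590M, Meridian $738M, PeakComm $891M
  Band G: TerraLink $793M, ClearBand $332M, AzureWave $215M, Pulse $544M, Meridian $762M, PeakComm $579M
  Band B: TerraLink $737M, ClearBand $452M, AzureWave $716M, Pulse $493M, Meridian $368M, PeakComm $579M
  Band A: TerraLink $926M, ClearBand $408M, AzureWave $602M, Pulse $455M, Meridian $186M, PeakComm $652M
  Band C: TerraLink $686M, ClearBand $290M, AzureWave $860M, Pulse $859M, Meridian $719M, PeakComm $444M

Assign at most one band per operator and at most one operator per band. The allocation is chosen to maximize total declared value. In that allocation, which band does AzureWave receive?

This is a one-to-one assignment (maximum-weight bipartite matching).
Optimal: TerraLink→Band A ($926M), ClearBand→Band F ($730M), AzureWave→Band B ($716M), Pulse→Band C ($859M), Meridian→Band G ($762M), PeakComm→Band D ($891M) — total 926+730+716+859+762+891 = $4884M.
Column-greedy (each band in turn goes to its best remaining operator) gives $4258M, worse by 626.
AzureWave's own top band is Band F ($954M), but forcing AzureWave→Band F and reassigning the rest optimally gives only $4844M — worse by 40.

AzureWave receives Band B.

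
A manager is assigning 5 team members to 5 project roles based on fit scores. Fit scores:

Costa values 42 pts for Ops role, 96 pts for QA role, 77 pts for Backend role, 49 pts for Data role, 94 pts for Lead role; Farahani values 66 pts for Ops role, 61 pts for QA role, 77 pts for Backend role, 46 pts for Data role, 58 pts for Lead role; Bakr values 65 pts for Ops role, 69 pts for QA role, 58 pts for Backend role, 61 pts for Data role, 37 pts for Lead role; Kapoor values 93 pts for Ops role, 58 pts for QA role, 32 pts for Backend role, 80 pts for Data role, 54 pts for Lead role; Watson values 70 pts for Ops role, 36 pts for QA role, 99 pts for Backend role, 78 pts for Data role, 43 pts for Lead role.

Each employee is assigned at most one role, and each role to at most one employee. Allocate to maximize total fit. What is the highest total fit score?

Optimal: Costa→Lead role (94 pts), Farahani→Backend role (77 pts), Bakr→QA role (69 pts), Kapoor→Ops role (93 pts), Watson→Data role (78 pts) — total 94+77+69+93+78 = 411 pts.
Column-greedy (each role in turn goes to its best remaining employee) gives 407 pts, worse by 4.

Maximum total: 411 pts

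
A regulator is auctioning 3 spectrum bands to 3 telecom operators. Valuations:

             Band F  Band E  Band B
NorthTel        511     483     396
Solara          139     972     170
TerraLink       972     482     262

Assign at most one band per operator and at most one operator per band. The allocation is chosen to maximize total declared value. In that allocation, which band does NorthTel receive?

NorthTel receives Band B.

Optimal: NorthTel→Band B ($396M), Solara→Band E ($972M), TerraLink→Band F ($972M) — total 396+972+972 = $2340M.
Row-greedy (each operator in turn takes its best remaining band) gives $1745M, worse by 595.
Swapping TerraLink↔NorthTel (TerraLink→Band B $262M, NorthTel→Band F $511M) loses 595.
NorthTel's own top band is Band F ($511M), but forcing NorthTel→Band F and reassigning the rest optimally gives only $1745M — worse by 595.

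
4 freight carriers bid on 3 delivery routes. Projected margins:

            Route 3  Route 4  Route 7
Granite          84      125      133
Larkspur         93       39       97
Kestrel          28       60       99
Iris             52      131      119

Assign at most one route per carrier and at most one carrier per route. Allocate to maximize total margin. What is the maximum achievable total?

Optimal: Larkspur→Route 3 ($93k), Iris→Route 4 ($131k), Granite→Route 7 ($133k) — total 93+131+133 = $357k.
Row-greedy (each carrier in turn takes its best remaining route) gives $286k, worse by 71.
Next-best assignment: Larkspur→Route 3, Granite→Route 4, Iris→Route 7 = $337k.

Max total: $357k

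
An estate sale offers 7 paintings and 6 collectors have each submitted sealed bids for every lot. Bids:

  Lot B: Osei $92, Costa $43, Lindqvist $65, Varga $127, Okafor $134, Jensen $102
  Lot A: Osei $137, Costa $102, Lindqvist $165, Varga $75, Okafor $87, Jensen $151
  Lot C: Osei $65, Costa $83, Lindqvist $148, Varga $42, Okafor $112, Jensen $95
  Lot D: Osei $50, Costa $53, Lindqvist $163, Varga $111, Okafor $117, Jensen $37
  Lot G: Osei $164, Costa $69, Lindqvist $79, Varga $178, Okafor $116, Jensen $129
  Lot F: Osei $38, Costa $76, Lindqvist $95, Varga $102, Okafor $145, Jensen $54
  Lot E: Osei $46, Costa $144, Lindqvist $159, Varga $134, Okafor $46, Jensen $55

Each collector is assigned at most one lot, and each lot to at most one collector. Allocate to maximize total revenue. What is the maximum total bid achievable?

Max total: $894

Optimal: Osei→Lot G ($164), Costa→Lot E ($144), Lindqvist→Lot D ($163), Varga→Lot B ($127), Okafor→Lot F ($145), Jensen→Lot A ($151) — total 164+144+163+127+145+151 = $894.
Column-greedy (each lot in turn goes to its best remaining collector) gives $745, worse by 149.
Next-best assignment: Osei→Lot G, Costa→Lot E, Lindqvist→Lot C, Varga→Lot B, Okafor→Lot F, Jensen→Lot A = $879.
No other one-to-one assignment exceeds $894.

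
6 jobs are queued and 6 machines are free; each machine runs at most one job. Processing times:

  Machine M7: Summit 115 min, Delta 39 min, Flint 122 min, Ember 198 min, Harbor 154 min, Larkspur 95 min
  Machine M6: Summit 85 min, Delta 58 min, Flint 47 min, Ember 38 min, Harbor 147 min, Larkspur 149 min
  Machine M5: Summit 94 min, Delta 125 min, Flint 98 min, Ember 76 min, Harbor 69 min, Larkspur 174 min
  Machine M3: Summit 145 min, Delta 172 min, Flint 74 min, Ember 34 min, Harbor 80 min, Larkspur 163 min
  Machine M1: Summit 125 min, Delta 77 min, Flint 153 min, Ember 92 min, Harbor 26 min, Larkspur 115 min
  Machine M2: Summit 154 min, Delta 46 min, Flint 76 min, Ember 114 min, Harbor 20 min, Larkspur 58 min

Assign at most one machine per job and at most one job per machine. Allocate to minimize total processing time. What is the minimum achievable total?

Minimum total: 298 min

Optimal: Summit→Machine M5 (94 min), Delta→Machine M7 (39 min), Flint→Machine M6 (47 min), Ember→Machine M3 (34 min), Harbor→Machine M1 (26 min), Larkspur→Machine M2 (58 min) — total 94+39+47+34+26+58 = 298 min.
Row-greedy (each job in turn takes its cheapest remaining machine) gives 409 min, worse by 111.
Next-best assignment: Summit→Machine M5, Delta→Machine M7, Flint→Machine M3, Ember→Machine M6, Harbor→Machine M1, Larkspur→Machine M2 = 329 min.
Checked against all permutations: 298 min is optimal.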